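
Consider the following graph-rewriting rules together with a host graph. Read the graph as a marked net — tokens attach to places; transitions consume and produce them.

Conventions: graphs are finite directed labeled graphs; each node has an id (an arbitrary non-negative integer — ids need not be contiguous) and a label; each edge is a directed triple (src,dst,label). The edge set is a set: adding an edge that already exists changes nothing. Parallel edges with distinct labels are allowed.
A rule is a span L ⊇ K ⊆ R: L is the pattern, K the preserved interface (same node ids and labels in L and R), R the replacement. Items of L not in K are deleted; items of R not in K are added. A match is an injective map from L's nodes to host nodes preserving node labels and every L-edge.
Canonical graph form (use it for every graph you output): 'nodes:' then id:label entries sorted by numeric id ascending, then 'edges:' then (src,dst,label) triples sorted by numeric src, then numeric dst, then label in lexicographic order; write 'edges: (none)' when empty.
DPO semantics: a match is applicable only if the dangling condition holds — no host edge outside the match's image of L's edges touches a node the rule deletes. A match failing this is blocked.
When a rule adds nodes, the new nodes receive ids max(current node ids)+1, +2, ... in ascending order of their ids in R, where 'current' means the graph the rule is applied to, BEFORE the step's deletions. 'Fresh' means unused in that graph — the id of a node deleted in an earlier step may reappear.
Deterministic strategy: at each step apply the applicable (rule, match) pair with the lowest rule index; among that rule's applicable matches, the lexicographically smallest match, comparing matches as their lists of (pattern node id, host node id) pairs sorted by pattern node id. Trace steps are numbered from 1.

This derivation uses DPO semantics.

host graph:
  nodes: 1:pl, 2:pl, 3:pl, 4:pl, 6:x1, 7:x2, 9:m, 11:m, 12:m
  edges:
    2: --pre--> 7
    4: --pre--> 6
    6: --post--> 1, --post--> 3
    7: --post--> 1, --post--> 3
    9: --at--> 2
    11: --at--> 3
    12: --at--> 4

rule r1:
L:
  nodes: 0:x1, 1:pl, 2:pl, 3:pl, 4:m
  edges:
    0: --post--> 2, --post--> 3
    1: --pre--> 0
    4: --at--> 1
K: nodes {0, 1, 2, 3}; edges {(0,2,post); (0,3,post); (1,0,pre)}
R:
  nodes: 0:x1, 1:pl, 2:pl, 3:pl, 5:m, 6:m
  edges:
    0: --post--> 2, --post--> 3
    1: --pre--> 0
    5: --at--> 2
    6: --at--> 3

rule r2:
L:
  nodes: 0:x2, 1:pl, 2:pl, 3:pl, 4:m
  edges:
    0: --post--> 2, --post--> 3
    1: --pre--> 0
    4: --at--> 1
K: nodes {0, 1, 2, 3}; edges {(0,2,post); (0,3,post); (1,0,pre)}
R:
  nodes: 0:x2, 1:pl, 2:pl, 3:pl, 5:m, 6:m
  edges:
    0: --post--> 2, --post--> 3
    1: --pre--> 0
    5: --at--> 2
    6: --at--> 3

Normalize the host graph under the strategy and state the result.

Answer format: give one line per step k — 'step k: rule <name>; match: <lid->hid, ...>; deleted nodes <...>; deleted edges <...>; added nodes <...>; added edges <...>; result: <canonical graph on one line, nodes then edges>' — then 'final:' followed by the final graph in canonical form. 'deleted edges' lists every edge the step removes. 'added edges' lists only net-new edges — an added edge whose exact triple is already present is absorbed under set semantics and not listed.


step 1: rule r1; match: 0->6, 1->4, 2->1, 3->3, 4->12; deleted nodes 12; deleted edges (12,4,at); added nodes 13, 14; added edges (13,1,at); (14,3,at); result: nodes: 1:pl, 2:pl, 3:pl, 4:pl, 6:x1, 7:x2, 9:m, 11:m, 13:m, 14:m edges: (2,7,pre); (4,6,pre); (6,1,post); (6,3,post); (7,1,post); (7,3,post); (9,2,at); (11,3,at); (13,1,at); (14,3,at)
step 2: rule r2; match: 0->7, 1->2, 2->1, 3->3, 4->9; deleted nodes 9; deleted edges (9,2,at); added nodes 15, 16; added edges (15,1,at); (16,3,at); result: nodes: 1:pl, 2:pl, 3:pl, 4:pl, 6:x1, 7:x2, 11:m, 13:m, 14:m, 15:m, 16:m edges: (2,7,pre); (4,6,pre); (6,1,post); (6,3,post); (7,1,post); (7,3,post); (11,3,at); (13,1,at); (14,3,at); (15,1,at); (16,3,at)
final:
nodes: 1:pl, 2:pl, 3:pl, 4:pl, 6:x1, 7:x2, 11:m, 13:m, 14:m, 15:m, 16:m
edges: (2,7,pre); (4,6,pre); (6,1,post); (6,3,post); (7,1,post); (7,3,post); (11,3,at); (13,1,at); (14,3,at); (15,1,at); (16,3,at)


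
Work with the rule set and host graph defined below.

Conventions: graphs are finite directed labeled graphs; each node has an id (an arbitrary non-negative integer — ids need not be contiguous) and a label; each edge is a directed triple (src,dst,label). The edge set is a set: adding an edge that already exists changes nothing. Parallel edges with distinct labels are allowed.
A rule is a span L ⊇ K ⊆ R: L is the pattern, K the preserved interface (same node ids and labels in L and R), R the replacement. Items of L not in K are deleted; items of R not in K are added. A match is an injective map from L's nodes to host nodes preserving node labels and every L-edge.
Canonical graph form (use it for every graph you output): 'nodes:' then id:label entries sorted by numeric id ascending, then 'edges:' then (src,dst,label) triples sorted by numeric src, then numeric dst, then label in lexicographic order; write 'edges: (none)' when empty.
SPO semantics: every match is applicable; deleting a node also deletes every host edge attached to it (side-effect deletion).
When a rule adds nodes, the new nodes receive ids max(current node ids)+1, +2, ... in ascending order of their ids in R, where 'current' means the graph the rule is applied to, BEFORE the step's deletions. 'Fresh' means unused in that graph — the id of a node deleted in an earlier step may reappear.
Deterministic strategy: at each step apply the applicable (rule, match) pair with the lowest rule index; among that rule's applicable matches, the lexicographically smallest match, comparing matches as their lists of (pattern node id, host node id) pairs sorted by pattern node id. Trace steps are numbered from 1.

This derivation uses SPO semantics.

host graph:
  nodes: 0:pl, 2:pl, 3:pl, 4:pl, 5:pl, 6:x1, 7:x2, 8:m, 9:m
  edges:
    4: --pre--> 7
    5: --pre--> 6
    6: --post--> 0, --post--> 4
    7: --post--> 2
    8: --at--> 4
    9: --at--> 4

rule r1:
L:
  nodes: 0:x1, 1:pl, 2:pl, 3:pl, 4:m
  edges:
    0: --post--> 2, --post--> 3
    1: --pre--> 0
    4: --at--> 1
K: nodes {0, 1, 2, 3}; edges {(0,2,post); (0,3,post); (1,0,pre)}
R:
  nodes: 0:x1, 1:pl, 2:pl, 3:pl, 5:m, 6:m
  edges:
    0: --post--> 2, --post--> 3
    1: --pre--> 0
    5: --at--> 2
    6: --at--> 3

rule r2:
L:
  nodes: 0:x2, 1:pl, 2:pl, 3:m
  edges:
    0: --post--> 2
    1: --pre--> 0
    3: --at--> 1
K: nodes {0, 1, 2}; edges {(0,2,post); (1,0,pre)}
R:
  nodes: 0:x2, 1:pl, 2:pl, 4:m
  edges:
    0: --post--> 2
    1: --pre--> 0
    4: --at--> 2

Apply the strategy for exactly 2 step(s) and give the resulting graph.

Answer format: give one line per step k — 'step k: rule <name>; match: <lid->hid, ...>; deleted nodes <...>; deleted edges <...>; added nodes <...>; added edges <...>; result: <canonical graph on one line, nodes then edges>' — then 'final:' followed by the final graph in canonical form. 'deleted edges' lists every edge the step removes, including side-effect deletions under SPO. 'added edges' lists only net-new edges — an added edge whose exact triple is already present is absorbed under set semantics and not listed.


step 1: rule r2; match: 0->7, 1->4, 2->2, 3->8; deleted nodes 8; deleted edges (8,4,at); added nodes 10; added edges (10,2,at); result: nodes: 0:pl, 2:pl, 3:pl, 4:pl, 5:pl, 6:x1, 7:x2, 9:m, 10:m edges: (4,7,pre); (5,6,pre); (6,0,post); (6,4,post); (7,2,post); (9,4,at); (10,2,at)
step 2: rule r2; match: 0->7, 1->4, 2->2, 3->9; deleted nodes 9; deleted edges (9,4,at); added nodes 11; added edges (11,2,at); result: nodes: 0:pl, 2:pl, 3:pl, 4:pl, 5:pl, 6:x1, 7:x2, 10:m, 11:m edges: (4,7,pre); (5,6,pre); (6,0,post); (6,4,post); (7,2,post); (10,2,at); (11,2,at)
final:
nodes: 0:pl, 2:pl, 3:pl, 4:pl, 5:pl, 6:x1, 7:x2, 10:m, 11:m
edges: (4,7,pre); (5,6,pre); (6,0,post); (6,4,post); (7,2,post); (10,2,at); (11,2,at)


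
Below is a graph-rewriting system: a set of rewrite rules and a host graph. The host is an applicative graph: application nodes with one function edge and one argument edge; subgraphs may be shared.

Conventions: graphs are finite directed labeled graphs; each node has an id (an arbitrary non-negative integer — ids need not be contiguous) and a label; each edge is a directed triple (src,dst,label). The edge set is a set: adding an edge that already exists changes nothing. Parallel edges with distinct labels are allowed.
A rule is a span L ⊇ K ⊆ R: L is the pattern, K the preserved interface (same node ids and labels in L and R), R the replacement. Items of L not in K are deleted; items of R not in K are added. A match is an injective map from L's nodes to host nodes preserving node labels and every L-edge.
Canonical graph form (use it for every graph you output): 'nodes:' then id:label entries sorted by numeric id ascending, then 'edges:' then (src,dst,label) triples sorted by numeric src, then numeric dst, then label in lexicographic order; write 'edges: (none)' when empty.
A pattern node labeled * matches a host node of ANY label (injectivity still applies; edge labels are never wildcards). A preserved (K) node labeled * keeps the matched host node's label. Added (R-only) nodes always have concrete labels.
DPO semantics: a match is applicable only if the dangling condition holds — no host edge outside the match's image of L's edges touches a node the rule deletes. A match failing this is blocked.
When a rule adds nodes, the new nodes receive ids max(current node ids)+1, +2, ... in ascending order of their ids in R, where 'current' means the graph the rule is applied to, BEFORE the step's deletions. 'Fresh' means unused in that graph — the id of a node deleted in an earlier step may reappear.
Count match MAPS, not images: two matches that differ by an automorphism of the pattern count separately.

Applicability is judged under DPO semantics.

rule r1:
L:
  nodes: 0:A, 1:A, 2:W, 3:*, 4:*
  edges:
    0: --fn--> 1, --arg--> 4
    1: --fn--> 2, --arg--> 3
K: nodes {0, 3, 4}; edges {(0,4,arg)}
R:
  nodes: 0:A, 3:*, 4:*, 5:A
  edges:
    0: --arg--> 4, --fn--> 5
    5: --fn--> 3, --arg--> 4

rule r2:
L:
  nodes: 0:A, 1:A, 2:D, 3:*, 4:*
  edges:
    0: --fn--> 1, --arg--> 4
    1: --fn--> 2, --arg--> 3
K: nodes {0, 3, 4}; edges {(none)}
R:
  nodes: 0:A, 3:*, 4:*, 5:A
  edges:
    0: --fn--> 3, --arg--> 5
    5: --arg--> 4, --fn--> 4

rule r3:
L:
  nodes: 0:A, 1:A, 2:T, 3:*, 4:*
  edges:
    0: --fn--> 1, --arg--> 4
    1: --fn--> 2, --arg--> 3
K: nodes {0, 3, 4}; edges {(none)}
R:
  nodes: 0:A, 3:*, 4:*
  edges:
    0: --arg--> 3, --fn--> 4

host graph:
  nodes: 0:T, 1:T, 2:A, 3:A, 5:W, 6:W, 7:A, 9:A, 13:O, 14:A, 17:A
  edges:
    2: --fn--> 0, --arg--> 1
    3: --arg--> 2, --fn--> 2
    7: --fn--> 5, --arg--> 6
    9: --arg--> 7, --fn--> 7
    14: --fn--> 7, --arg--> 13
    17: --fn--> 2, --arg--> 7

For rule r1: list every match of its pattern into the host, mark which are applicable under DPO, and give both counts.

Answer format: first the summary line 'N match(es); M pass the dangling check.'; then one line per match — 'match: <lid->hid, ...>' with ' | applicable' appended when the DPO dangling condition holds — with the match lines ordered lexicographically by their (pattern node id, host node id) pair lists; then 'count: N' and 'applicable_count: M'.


1 match(es); 0 pass the dangling check.
match: 0->14, 1->7, 2->5, 3->6, 4->13
count: 1
applicable_count: 0


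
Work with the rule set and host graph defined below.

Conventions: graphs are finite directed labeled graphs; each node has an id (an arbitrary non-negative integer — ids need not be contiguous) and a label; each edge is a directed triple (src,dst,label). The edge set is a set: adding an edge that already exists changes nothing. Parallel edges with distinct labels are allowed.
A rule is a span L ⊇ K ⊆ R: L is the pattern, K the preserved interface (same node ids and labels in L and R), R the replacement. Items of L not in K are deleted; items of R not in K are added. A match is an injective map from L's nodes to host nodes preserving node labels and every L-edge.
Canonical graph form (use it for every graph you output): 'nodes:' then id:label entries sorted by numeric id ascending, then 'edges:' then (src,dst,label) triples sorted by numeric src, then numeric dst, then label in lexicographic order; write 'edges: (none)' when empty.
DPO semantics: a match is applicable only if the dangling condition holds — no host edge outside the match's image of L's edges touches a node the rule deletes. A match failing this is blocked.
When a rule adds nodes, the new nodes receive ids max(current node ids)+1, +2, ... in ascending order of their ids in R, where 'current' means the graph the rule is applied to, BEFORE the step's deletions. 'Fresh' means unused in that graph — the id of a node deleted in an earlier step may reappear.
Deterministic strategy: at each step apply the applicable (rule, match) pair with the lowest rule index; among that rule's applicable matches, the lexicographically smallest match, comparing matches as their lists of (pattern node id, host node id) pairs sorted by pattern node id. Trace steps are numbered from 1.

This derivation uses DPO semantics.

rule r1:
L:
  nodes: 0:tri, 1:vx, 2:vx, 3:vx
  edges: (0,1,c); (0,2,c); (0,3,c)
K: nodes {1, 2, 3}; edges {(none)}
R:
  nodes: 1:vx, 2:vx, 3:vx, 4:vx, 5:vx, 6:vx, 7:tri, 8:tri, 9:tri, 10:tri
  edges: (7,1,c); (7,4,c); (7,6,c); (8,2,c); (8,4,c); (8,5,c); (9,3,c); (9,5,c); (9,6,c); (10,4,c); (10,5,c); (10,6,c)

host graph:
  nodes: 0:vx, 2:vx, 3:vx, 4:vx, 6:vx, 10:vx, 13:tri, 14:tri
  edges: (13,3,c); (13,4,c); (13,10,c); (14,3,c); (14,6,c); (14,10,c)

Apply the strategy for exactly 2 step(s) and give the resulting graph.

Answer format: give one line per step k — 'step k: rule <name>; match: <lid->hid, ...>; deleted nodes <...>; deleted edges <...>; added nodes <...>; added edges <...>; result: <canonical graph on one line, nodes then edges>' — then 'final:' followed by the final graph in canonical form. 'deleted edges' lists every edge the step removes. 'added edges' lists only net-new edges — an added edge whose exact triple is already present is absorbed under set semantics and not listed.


step 1: rule r1; match: 0->13, 1->3, 2->4, 3->10; deleted nodes 13; deleted edges (13,3,c); (13,4,c); (13,10,c); added nodes 15, 16, 17, 18, 19, 20, 21; added edges (18,3,c); (18,15,c); (18,17,c); (19,4,c); (19,15,c); (19,16,c); (20,10,c); (20,16,c); (20,17,c); (21,15,c); (21,16,c); (21,17,c); result: nodes: 0:vx, 2:vx, 3:vx, 4:vx, 6:vx, 10:vx, 14:tri, 15:vx, 16:vx, 17:vx, 18:tri, 19:tri, 20:tri, 21:tri edges: (14,3,c); (14,6,c); (14,10,c); (18,3,c); (18,15,c); (18,17,c); (19,4,c); (19,15,c); (19,16,c); (20,10,c); (20,16,c); (20,17,c); (21,15,c); (21,16,c); (21,17,c)
step 2: rule r1; match: 0->14, 1->3, 2->6, 3->10; deleted nodes 14; deleted edges (14,3,c); (14,6,c); (14,10,c); added nodes 22, 23, 24, 25, 26, 27, 28; added edges (25,3,c); (25,22,c); (25,24,c); (26,6,c); (26,22,c); (26,23,c); (27,10,c); (27,23,c); (27,24,c); (28,22,c); (28,23,c); (28,24,c); result: nodes: 0:vx, 2:vx, 3:vx, 4:vx, 6:vx, 10:vx, 15:vx, 16:vx, 17:vx, 18:tri, 19:tri, 20:tri, 21:tri, 22:vx, 23:vx, 24:vx, 25:tri, 26:tri, 27:tri, 28:tri edges: (18,3,c); (18,15,c); (18,17,c); (19,4,c); (19,15,c); (19,16,c); (20,10,c); (20,16,c); (20,17,c); (21,15,c); (21,16,c); (21,17,c); (25,3,c); (25,22,c); (25,24,c); (26,6,c); (26,22,c); (26,23,c); (27,10,c); (27,23,c); (27,24,c); (28,22,c); (28,23,c); (28,24,c)
final:
nodes: 0:vx, 2:vx, 3:vx, 4:vx, 6:vx, 10:vx, 15:vx, 16:vx, 17:vx, 18:tri, 19:tri, 20:tri, 21:tri, 22:vx, 23:vx, 24:vx, 25:tri, 26:tri, 27:tri, 28:tri
edges: (18,3,c); (18,15,c); (18,17,c); (19,4,c); (19,15,c); (19,16,c); (20,10,c); (20,16,c); (20,17,c); (21,15,c); (21,16,c); (21,17,c); (25,3,c); (25,22,c); (25,24,c); (26,6,c); (26,22,c); (26,23,c); (27,10,c); (27,23,c); (27,24,c); (28,22,c); (28,23,c); (28,24,c)


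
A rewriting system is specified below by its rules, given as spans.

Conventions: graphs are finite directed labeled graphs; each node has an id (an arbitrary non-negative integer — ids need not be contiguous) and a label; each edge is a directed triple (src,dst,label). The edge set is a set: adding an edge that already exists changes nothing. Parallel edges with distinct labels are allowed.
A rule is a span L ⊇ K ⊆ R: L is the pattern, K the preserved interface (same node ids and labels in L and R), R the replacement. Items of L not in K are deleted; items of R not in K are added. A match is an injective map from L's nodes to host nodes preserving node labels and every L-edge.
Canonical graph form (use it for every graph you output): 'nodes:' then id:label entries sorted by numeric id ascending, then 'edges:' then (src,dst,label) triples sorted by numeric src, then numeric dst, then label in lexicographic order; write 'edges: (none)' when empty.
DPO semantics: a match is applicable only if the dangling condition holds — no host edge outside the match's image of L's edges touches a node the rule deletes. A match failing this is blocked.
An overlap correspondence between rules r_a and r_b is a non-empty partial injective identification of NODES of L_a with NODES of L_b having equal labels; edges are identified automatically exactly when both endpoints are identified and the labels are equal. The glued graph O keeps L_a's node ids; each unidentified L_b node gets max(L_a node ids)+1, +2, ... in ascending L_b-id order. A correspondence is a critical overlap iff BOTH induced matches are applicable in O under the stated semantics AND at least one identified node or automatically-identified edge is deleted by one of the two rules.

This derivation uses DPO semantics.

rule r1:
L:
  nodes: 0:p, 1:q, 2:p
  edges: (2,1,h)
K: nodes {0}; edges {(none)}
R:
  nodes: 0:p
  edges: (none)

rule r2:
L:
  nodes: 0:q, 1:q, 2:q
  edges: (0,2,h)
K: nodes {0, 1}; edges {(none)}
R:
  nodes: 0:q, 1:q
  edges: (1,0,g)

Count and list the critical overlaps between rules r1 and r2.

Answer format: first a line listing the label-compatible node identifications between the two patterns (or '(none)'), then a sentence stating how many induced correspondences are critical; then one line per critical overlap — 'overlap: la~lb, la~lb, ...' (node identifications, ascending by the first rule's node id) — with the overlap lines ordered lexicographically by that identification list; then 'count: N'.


label-compatible node identifications between L(r1) and L(r2): 1~0, 1~1, 1~2
1 of the induced correspondences is a critical overlap of r1 and r2.
overlap: 1~1
count: 1


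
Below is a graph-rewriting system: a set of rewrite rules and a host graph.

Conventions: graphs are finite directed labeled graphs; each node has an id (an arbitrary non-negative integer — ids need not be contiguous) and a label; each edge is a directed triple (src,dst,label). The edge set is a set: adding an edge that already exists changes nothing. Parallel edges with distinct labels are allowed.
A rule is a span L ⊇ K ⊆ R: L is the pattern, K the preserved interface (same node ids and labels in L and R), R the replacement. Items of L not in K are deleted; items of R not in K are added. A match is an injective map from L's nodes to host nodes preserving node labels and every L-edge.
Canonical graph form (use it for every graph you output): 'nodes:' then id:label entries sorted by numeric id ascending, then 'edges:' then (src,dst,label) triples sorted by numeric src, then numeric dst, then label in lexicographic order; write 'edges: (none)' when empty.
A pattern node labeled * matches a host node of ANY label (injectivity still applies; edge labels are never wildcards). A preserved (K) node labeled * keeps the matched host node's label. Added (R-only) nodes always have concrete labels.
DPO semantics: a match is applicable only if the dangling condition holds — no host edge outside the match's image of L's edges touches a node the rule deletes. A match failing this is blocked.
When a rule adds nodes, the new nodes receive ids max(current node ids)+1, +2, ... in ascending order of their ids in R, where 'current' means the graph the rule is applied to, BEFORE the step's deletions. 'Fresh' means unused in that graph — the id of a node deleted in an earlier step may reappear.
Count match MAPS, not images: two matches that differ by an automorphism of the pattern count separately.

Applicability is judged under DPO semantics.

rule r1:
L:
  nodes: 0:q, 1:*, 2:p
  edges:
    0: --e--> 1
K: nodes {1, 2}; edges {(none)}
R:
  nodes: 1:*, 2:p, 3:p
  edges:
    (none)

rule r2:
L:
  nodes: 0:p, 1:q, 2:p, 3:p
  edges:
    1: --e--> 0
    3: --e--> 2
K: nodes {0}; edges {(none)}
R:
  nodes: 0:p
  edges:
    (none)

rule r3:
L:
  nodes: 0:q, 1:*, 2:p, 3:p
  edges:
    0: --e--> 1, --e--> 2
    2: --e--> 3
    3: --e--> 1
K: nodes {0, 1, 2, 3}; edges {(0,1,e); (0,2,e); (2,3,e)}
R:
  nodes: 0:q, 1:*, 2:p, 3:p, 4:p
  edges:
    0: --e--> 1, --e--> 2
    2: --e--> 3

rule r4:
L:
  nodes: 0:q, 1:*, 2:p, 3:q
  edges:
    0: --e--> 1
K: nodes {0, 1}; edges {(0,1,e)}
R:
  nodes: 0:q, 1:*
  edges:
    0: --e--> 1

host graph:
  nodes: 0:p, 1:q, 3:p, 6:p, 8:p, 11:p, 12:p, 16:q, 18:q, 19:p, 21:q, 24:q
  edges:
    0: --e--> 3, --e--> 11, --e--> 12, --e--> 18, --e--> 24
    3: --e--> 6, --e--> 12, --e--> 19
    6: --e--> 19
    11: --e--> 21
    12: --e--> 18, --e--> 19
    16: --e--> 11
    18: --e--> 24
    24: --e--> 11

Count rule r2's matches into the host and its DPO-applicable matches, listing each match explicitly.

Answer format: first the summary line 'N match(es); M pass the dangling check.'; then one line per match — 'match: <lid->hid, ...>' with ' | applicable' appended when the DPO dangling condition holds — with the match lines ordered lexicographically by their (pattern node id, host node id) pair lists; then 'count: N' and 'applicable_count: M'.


14 match(es); 0 pass the dangling check.
match: 0->11, 1->16, 2->3, 3->0
match: 0->11, 1->16, 2->6, 3->3
match: 0->11, 1->16, 2->12, 3->0
match: 0->11, 1->16, 2->12, 3->3
match: 0->11, 1->16, 2->19, 3->3
match: 0->11, 1->16, 2->19, 3->6
match: 0->11, 1->16, 2->19, 3->12
match: 0->11, 1->24, 2->3, 3->0
match: 0->11, 1->24, 2->6, 3->3
match: 0->11, 1->24, 2->12, 3->0
match: 0->11, 1->24, 2->12, 3->3
match: 0->11, 1->24, 2->19, 3->3
match: 0->11, 1->24, 2->19, 3->6
match: 0->11, 1->24, 2->19, 3->12
count: 14
applicable_count: 0


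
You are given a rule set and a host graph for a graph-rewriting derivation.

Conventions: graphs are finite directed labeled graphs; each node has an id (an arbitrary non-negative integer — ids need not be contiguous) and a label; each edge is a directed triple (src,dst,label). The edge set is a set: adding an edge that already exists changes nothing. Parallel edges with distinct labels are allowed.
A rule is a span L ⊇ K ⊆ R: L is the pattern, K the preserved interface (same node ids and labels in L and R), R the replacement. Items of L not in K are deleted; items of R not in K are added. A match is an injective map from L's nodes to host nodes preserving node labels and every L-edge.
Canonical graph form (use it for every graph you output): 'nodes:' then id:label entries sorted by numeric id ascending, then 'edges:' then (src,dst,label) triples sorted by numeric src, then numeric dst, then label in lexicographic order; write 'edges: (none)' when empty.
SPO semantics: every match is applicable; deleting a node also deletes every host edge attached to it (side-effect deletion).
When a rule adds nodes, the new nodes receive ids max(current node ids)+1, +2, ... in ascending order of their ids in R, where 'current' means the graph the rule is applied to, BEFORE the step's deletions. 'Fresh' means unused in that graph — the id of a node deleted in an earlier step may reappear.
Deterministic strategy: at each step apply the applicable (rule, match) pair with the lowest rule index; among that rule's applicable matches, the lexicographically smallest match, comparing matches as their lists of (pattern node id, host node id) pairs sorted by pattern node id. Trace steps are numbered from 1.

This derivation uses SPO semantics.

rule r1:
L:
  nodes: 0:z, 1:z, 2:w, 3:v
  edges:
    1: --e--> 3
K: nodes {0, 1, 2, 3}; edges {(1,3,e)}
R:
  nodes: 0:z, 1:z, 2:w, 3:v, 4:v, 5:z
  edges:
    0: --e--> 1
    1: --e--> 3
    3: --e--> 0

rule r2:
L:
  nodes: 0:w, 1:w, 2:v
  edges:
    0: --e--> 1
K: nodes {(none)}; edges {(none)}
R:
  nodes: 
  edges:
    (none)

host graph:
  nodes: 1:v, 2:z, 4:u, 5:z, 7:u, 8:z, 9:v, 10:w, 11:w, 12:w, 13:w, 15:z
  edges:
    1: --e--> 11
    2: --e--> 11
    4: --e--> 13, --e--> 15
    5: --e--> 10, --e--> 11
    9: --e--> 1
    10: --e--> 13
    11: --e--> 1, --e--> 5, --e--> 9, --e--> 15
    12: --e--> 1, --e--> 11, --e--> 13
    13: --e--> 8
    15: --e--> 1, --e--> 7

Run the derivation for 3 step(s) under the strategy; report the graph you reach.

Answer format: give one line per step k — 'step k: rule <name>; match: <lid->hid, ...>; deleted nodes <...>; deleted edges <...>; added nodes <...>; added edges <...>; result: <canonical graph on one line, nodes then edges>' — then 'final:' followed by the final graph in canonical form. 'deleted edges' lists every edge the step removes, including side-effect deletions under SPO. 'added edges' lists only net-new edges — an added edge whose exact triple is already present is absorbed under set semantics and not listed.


step 1: rule r1; match: 0->2, 1->15, 2->10, 3->1; deleted nodes (none); deleted edges (none); added nodes 16, 17; added edges (1,2,e); (2,15,e); result: nodes: 1:v, 2:z, 4:u, 5:z, 7:u, 8:z, 9:v, 10:w, 11:w, 12:w, 13:w, 15:z, 16:v, 17:z edges: (1,2,e); (1,11,e); (2,11,e); (2,15,e); (4,13,e); (4,15,e); (5,10,e); (5,11,e); (9,1,e); (10,13,e); (11,1,e); (11,5,e); (11,9,e); (11,15,e); (12,1,e); (12,11,e); (12,13,e); (13,8,e); (15,1,e); (15,7,e)
step 2: rule r1; match: 0->2, 1->15, 2->10, 3->1; deleted nodes (none); deleted edges (none); added nodes 18, 19; added edges (none); result: nodes: 1:v, 2:z, 4:u, 5:z, 7:u, 8:z, 9:v, 10:w, 11:w, 12:w, 13:w, 15:z, 16:v, 17:z, 18:v, 19:z edges: (1,2,e); (1,11,e); (2,11,e); (2,15,e); (4,13,e); (4,15,e); (5,10,e); (5,11,e); (9,1,e); (10,13,e); (11,1,e); (11,5,e); (11,9,e); (11,15,e); (12,1,e); (12,11,e); (12,13,e); (13,8,e); (15,1,e); (15,7,e)
step 3: rule r1; match: 0->2, 1->15, 2->10, 3->1; deleted nodes (none); deleted edges (none); added nodes 20, 21; added edges (none); result: nodes: 1:v, 2:z, 4:u, 5:z, 7:u, 8:z, 9:v, 10:w, 11:w, 12:w, 13:w, 15:z, 16:v, 17:z, 18:v, 19:z, 20:v, 21:z edges: (1,2,e); (1,11,e); (2,11,e); (2,15,e); (4,13,e); (4,15,e); (5,10,e); (5,11,e); (9,1,e); (10,13,e); (11,1,e); (11,5,e); (11,9,e); (11,15,e); (12,1,e); (12,11,e); (12,13,e); (13,8,e); (15,1,e); (15,7,e)
final:
nodes: 1:v, 2:z, 4:u, 5:z, 7:u, 8:z, 9:v, 10:w, 11:w, 12:w, 13:w, 15:z, 16:v, 17:z, 18:v, 19:z, 20:v, 21:z
edges: (1,2,e); (1,11,e); (2,11,e); (2,15,e); (4,13,e); (4,15,e); (5,10,e); (5,11,e); (9,1,e); (10,13,e); (11,1,e); (11,5,e); (11,9,e); (11,15,e); (12,1,e); (12,11,e); (12,13,e); (13,8,e); (15,1,e); (15,7,e)


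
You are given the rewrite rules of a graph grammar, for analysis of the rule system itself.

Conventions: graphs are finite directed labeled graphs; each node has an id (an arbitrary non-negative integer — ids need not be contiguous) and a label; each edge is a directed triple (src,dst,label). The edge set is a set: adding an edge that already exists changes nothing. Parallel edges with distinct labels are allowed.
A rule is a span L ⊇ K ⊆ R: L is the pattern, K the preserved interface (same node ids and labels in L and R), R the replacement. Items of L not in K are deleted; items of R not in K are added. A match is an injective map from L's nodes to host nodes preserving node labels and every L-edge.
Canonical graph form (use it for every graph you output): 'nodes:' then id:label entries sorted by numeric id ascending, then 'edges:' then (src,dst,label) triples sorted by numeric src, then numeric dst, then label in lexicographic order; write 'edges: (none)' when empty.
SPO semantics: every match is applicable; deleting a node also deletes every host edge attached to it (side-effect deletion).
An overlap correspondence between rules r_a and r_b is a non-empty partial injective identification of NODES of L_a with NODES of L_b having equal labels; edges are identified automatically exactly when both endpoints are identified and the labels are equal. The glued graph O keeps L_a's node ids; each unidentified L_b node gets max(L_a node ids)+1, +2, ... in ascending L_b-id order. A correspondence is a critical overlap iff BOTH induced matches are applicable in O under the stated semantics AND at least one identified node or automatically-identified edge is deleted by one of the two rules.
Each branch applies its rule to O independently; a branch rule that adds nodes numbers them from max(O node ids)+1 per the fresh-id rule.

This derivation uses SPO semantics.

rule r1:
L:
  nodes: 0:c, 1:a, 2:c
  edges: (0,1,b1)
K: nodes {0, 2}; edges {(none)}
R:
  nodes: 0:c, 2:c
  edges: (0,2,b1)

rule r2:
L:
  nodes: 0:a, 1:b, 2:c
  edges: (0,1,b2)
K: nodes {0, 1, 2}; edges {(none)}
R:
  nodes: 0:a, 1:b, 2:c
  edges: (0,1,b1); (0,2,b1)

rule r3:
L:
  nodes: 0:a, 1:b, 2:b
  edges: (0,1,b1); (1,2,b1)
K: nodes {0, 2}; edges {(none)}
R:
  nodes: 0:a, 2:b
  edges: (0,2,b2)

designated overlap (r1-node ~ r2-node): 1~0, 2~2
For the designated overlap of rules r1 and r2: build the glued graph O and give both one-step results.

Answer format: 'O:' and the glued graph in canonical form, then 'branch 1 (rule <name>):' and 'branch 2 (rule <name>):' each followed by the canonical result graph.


O:
nodes: 0:c, 1:a, 2:c, 3:b
edges: (0,1,b1); (1,3,b2)
branch 1 (rule r1):
nodes: 0:c, 2:c, 3:b
edges: (0,2,b1)
branch 2 (rule r2):
nodes: 0:c, 1:a, 2:c, 3:b
edges: (0,1,b1); (1,2,b1); (1,3,b1)


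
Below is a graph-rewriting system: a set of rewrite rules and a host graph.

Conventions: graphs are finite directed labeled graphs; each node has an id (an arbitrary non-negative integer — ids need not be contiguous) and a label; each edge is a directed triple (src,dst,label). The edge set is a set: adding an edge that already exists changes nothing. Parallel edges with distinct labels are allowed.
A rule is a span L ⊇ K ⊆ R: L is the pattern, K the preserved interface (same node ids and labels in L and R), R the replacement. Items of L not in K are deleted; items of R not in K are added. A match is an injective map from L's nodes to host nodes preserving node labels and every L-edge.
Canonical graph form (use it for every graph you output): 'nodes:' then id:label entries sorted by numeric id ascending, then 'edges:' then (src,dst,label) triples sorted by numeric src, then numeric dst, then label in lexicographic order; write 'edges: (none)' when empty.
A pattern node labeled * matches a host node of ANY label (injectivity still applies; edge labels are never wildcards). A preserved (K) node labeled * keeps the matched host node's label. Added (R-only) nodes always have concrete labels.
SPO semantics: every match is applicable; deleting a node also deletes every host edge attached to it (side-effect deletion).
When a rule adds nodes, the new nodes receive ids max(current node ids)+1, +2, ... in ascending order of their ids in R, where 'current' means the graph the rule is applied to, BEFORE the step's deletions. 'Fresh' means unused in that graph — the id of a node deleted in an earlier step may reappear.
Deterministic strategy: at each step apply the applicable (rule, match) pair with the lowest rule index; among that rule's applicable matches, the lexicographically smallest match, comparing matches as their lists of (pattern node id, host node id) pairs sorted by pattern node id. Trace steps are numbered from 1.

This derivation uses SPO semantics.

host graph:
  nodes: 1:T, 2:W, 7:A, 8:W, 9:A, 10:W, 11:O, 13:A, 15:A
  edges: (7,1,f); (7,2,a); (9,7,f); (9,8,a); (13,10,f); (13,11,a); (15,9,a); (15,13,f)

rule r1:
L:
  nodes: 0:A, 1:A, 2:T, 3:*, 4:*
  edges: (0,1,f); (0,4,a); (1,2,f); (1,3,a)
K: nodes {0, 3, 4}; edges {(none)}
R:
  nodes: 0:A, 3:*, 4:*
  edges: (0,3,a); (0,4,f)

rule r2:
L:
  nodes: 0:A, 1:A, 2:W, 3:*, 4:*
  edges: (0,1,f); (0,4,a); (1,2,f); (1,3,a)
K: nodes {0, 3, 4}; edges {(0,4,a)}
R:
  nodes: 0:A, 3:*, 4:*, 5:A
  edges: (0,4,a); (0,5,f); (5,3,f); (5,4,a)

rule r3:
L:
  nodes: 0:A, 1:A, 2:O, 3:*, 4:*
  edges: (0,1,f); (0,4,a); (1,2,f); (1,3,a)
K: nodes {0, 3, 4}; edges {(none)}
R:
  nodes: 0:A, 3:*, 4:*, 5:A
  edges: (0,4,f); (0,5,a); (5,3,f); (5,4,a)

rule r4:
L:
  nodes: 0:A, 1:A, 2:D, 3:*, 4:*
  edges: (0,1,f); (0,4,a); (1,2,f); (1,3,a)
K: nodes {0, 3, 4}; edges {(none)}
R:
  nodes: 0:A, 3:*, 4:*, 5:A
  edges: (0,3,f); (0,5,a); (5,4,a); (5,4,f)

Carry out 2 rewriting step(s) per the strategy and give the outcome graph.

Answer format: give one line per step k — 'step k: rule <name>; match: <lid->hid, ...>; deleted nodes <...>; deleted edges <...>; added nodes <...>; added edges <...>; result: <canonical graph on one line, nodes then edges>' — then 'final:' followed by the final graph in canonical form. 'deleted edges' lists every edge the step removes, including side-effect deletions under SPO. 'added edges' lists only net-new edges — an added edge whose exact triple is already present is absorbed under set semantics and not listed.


step 1: rule r1; match: 0->9, 1->7, 2->1, 3->2, 4->8; deleted nodes 1, 7; deleted edges (7,1,f); (7,2,a); (9,7,f); (9,8,a); added nodes (none); added edges (9,2,a); (9,8,f); result: nodes: 2:W, 8:W, 9:A, 10:W, 11:O, 13:A, 15:A edges: (9,2,a); (9,8,f); (13,10,f); (13,11,a); (15,9,a); (15,13,f)
step 2: rule r2; match: 0->15, 1->13, 2->10, 3->11, 4->9; deleted nodes 10, 13; deleted edges (13,10,f); (13,11,a); (15,13,f); added nodes 16; added edges (15,16,f); (16,9,a); (16,11,f); result: nodes: 2:W, 8:W, 9:A, 11:O, 15:A, 16:A edges: (9,2,a); (9,8,f); (15,9,a); (15,16,f); (16,9,a); (16,11,f)
final:
nodes: 2:W, 8:W, 9:A, 11:O, 15:A, 16:A
edges: (9,2,a); (9,8,f); (15,9,a); (15,16,f); (16,9,a); (16,11,f)


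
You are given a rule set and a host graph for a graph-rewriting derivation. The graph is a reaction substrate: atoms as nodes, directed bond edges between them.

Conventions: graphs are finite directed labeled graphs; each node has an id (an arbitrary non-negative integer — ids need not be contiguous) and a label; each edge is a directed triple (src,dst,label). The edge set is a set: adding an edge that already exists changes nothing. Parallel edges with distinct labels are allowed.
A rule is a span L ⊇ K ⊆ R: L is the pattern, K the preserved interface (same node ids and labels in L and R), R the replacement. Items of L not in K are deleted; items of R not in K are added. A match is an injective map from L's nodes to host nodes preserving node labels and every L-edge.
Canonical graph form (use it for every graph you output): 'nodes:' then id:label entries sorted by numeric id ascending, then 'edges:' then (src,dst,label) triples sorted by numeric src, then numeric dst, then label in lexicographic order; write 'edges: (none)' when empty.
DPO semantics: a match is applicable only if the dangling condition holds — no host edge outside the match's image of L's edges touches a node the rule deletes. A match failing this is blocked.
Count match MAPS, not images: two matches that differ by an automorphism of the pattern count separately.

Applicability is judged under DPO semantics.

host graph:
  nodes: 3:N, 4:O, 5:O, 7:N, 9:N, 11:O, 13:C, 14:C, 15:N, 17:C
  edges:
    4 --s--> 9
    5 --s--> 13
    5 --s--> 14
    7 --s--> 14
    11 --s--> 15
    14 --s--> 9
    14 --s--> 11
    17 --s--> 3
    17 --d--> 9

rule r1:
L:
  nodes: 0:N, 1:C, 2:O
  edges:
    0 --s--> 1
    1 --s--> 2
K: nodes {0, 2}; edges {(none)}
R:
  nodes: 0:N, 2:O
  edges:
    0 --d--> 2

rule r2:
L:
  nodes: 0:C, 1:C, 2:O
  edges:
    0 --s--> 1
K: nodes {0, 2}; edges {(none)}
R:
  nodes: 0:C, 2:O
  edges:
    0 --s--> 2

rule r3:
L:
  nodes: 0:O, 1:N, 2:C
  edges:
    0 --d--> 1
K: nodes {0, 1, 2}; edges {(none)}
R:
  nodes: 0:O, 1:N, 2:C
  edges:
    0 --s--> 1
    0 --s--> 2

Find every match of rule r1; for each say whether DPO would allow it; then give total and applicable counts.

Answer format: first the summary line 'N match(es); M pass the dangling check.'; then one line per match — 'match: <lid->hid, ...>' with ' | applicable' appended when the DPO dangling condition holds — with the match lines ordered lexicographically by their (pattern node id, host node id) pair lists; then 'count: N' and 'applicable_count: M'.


1 match(es); 0 pass the dangling check.
match: 0->7, 1->14, 2->11
count: 1
applicable_count: 0


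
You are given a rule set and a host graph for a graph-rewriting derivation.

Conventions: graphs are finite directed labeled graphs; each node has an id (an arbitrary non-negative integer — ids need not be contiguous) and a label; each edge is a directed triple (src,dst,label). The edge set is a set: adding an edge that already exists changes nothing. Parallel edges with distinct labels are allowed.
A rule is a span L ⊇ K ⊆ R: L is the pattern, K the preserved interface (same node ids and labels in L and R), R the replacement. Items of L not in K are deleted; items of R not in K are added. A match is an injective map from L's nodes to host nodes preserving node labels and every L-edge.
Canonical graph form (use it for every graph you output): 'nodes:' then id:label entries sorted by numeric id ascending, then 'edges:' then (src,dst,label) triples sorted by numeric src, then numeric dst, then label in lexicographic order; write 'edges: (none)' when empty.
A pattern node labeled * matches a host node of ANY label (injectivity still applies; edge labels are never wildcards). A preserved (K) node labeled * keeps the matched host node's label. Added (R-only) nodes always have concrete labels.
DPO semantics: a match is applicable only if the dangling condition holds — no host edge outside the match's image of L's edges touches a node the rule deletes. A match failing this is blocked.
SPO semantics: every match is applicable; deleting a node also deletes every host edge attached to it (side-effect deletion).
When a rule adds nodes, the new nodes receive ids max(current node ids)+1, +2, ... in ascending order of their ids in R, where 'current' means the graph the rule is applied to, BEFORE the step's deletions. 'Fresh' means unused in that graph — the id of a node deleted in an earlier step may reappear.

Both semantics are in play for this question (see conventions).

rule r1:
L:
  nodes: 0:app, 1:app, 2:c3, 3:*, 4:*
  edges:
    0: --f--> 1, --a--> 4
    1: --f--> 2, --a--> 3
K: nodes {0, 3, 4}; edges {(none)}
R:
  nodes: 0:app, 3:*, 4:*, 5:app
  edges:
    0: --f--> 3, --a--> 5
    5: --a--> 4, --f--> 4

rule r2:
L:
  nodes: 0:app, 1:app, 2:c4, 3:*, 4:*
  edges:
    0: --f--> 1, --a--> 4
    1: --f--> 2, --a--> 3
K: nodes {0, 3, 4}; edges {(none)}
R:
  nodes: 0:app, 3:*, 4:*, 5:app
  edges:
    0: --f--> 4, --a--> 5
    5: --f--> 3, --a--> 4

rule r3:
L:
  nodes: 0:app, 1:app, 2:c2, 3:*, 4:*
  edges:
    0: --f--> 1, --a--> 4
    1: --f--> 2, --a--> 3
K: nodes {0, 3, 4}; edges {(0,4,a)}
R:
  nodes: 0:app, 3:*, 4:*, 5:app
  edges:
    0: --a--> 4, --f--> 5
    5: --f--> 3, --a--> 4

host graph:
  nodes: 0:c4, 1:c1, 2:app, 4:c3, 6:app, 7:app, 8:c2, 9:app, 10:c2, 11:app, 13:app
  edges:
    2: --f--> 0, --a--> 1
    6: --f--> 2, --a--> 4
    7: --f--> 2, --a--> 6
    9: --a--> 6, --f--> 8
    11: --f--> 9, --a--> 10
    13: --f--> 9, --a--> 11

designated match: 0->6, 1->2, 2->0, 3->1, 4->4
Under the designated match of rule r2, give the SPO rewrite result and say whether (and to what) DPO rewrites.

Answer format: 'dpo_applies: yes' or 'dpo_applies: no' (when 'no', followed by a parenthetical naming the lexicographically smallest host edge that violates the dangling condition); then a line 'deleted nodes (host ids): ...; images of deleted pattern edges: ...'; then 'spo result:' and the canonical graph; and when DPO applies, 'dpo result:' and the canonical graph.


dpo_applies: no
(the rule deletes node 2, which keeps host edge (7,2,f) outside the match image — the dangling condition fails, DPO blocks; SPO proceeds and side-deletes such edges)
deleted nodes (host ids): 0, 2; images of deleted pattern edges: (2,0,f); (2,1,a); (6,2,f); (6,4,a)
spo result:
nodes: 1:c1, 4:c3, 6:app, 7:app, 8:c2, 9:app, 10:c2, 11:app, 13:app, 14:app
edges: (6,4,f); (6,14,a); (7,6,a); (9,6,a); (9,8,f); (11,9,f); (11,10,a); (13,9,f); (13,11,a); (14,1,f); (14,4,a)
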